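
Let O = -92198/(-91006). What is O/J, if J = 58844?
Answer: 46099/2677578532 ≈ 1.7217e-5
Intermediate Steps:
O = 46099/45503 (O = -92198*(-1)/91006 = -1*(-46099/45503) = 46099/45503 ≈ 1.0131)
O/J = (46099/45503)/58844 = (46099/45503)*(1/58844) = 46099/2677578532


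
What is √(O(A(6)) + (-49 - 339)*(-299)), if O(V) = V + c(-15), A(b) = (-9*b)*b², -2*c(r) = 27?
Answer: √456218/2 ≈ 337.72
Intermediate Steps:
c(r) = -27/2 (c(r) = -½*27 = -27/2)
A(b) = -9*b³
O(V) = -27/2 + V (O(V) = V - 27/2 = -27/2 + V)
√(O(A(6)) + (-49 - 339)*(-299)) = √((-27/2 - 9*6³) + (-49 - 339)*(-299)) = √((-27/2 - 9*216) - 388*(-299)) = √((-27/2 - 1944) + 116012) = √(-3915/2 + 116012) = √(228109/2) = √456218/2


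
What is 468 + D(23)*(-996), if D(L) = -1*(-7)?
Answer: -6504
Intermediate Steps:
D(L) = 7
468 + D(23)*(-996) = 468 + 7*(-996) = 468 - 6972 = -6504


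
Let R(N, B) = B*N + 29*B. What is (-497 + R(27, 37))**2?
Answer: 2480625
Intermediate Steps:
R(N, B) = 29*B + B*N
(-497 + R(27, 37))**2 = (-497 + 37*(29 + 27))**2 = (-497 + 37*56)**2 = (-497 + 2072)**2 = 1575**2 = 2480625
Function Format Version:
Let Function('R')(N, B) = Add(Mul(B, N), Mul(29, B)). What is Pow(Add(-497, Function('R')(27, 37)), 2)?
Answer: 2480625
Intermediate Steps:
Function('R')(N, B) = Add(Mul(29, B), Mul(B, N))
Pow(Add(-497, Function('R')(27, 37)), 2) = Pow(Add(-497, Mul(37, Add(29, 27))), 2) = Pow(Add(-497, Mul(37, 56)), 2) = Pow(Add(-497, 2072), 2) = Pow(1575, 2) = 2480625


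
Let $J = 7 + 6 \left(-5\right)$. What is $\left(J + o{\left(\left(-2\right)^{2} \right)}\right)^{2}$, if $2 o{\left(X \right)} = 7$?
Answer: $\frac{1521}{4} \approx 380.25$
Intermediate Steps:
$J = -23$ ($J = 7 - 30 = -23$)
$o{\left(X \right)} = \frac{7}{2}$ ($o{\left(X \right)} = \frac{1}{2} \cdot 7 = \frac{7}{2}$)
$\left(J + o{\left(\left(-2\right)^{2} \right)}\right)^{2} = \left(-23 + \frac{7}{2}\right)^{2} = \left(- \frac{39}{2}\right)^{2} = \frac{1521}{4}$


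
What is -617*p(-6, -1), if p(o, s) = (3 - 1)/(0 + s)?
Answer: 1234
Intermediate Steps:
p(o, s) = 2/s
-617*p(-6, -1) = -1234/(-1) = -1234*(-1) = -617*(-2) = 1234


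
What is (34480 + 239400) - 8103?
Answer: 265777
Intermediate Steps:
(34480 + 239400) - 8103 = 273880 - 8103 = 265777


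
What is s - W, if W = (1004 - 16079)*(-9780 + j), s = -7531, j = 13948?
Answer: 62825069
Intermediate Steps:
W = -62832600 (W = (1004 - 16079)*(-9780 + 13948) = -15075*4168 = -62832600)
s - W = -7531 - 1*(-62832600) = -7531 + 62832600 = 62825069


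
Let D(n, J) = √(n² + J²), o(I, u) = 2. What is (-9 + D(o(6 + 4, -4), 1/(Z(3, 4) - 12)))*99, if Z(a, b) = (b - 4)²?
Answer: -891 + 33*√577/4 ≈ -692.83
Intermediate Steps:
Z(a, b) = (-4 + b)²
D(n, J) = √(J² + n²)
(-9 + D(o(6 + 4, -4), 1/(Z(3, 4) - 12)))*99 = (-9 + √((1/((-4 + 4)² - 12))² + 2²))*99 = (-9 + √((1/(0² - 12))² + 4))*99 = (-9 + √((1/(0 - 12))² + 4))*99 = (-9 + √((1/(-12))² + 4))*99 = (-9 + √((-1/12)² + 4))*99 = (-9 + √(1/144 + 4))*99 = (-9 + √(577/144))*99 = (-9 + √577/12)*99 = -891 + 33*√577/4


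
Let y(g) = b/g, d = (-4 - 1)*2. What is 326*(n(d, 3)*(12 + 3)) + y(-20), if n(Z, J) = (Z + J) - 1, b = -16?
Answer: -195596/5 ≈ -39119.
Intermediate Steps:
d = -10 (d = -5*2 = -10)
y(g) = -16/g
n(Z, J) = -1 + J + Z (n(Z, J) = (J + Z) - 1 = -1 + J + Z)
326*(n(d, 3)*(12 + 3)) + y(-20) = 326*((-1 + 3 - 10)*(12 + 3)) - 16/(-20) = 326*(-8*15) - 16*(-1/20) = 326*(-120) + ⅘ = -39120 + ⅘ = -195596/5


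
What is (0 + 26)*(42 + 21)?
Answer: 1638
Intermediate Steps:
(0 + 26)*(42 + 21) = 26*63 = 1638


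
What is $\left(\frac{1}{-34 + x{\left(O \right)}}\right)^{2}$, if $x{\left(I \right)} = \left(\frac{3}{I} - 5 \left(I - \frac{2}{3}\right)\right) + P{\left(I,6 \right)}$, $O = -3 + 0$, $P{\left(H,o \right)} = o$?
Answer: $\frac{9}{1024} \approx 0.0087891$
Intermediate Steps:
$O = -3$
$x{\left(I \right)} = \frac{28}{3} - 5 I + \frac{3}{I}$ ($x{\left(I \right)} = \left(\frac{3}{I} - 5 \left(I - \frac{2}{3}\right)\right) + 6 = \left(\frac{3}{I} - 5 \left(- \frac{2}{3} + I\right)\right) + 6 = \left(\frac{3}{I} - \left(- \frac{10}{3} + 5 I\right)\right) + 6 = \left(\frac{10}{3} - 5 I + \frac{3}{I}\right) + 6 = \frac{28}{3} - 5 I + \frac{3}{I}$)
$\left(\frac{1}{-34 + x{\left(O \right)}}\right)^{2} = \left(\frac{1}{-34 + \left(\frac{28}{3} - -15 + \frac{3}{-3}\right)}\right)^{2} = \left(\frac{1}{-34 + \left(\frac{28}{3} + 15 + 3 \left(- \frac{1}{3}\right)\right)}\right)^{2} = \left(\frac{1}{-34 + \left(\frac{28}{3} + 15 - 1\right)}\right)^{2} = \left(\frac{1}{-34 + \frac{70}{3}}\right)^{2} = \left(\frac{1}{- \frac{32}{3}}\right)^{2} = \left(- \frac{3}{32}\right)^{2} = \frac{9}{1024}$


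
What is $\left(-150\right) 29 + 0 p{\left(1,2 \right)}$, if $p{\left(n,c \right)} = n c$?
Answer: $-4350$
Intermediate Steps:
$p{\left(n,c \right)} = c n$
$\left(-150\right) 29 + 0 p{\left(1,2 \right)} = \left(-150\right) 29 + 0 \cdot 2 \cdot 1 = -4350 + 0 \cdot 2 = -4350 + 0 = -4350$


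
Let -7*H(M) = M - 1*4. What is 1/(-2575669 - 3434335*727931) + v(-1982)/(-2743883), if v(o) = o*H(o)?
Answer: 2460083398211190181/12004126540828714292 ≈ 0.20494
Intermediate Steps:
H(M) = 4/7 - M/7 (H(M) = -(M - 1*4)/7 = -(M - 4)/7 = -(-4 + M)/7 = 4/7 - M/7)
v(o) = o*(4/7 - o/7)
1/(-2575669 - 3434335*727931) + v(-1982)/(-2743883) = 1/(-2575669 - 3434335*727931) + ((1/7)*(-1982)*(4 - 1*(-1982)))/(-2743883) = (1/727931)/(-6010004) + ((1/7)*(-1982)*(4 + 1982))*(-1/2743883) = -1/6010004*1/727931 + ((1/7)*(-1982)*1986)*(-1/2743883) = -1/4374868221724 - 3936252/7*(-1/2743883) = -1/4374868221724 + 3936252/19207181 = 2460083398211190181/12004126540828714292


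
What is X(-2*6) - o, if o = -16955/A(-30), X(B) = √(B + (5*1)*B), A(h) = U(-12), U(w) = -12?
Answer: -16955/12 + 6*I*√2 ≈ -1412.9 + 8.4853*I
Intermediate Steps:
A(h) = -12
X(B) = √6*√B (X(B) = √(B + 5*B) = √(6*B) = √6*√B)
o = 16955/12 (o = -16955/(-12) = -16955*(-1/12) = 16955/12 ≈ 1412.9)
X(-2*6) - o = √6*√(-2*6) - 1*16955/12 = √6*√(-12) - 16955/12 = √6*(2*I*√3) - 16955/12 = 6*I*√2 - 16955/12 = -16955/12 + 6*I*√2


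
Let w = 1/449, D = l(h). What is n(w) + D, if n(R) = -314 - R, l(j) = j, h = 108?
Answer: -92495/449 ≈ -206.00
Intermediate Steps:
D = 108
w = 1/449 ≈ 0.0022272
n(w) + D = (-314 - 1*1/449) + 108 = (-314 - 1/449) + 108 = -140987/449 + 108 = -92495/449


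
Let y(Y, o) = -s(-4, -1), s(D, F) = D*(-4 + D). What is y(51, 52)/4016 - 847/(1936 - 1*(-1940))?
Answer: -220349/972876 ≈ -0.22649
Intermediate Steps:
y(Y, o) = -32 (y(Y, o) = -(-4)*(-4 - 4) = -(-4)*(-8) = -1*32 = -32)
y(51, 52)/4016 - 847/(1936 - 1*(-1940)) = -32/4016 - 847/(1936 - 1*(-1940)) = -32*1/4016 - 847/(1936 + 1940) = -2/251 - 847/3876 = -220349/972876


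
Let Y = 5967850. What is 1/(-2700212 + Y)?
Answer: 1/3267638 ≈ 3.0603e-7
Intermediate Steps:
1/(-2700212 + Y) = 1/(-2700212 + 5967850) = 1/3267638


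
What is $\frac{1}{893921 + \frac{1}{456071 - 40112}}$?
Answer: $\frac{415959}{371834485240} \approx 1.1187 \cdot 10^{-6}$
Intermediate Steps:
$\frac{1}{893921 + \frac{1}{456071 - 40112}} = \frac{1}{893921 + \frac{1}{415959}} = \frac{1}{\frac{371834485240}{415959}} = \frac{415959}{371834485240}$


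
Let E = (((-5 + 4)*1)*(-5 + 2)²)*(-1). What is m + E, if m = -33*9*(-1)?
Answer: 306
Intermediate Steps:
E = 9 (E = (-1*1*(-3)²)*(-1) = -1*9*(-1) = -9*(-1) = 9)
m = 297 (m = -297*(-1) = 297)
m + E = 297 + 9 = 306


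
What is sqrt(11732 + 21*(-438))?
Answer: sqrt(2534) ≈ 50.339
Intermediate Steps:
sqrt(11732 + 21*(-438)) = sqrt(11732 - 9198) = sqrt(2534)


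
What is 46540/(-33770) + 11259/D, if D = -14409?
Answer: -11675681/5406577 ≈ -2.1595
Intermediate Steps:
46540/(-33770) + 11259/D = 46540/(-33770) + 11259/(-14409) = 46540*(-1/33770) + 11259*(-1/14409) = -4654/3377 - 1251/1601 = -11675681/5406577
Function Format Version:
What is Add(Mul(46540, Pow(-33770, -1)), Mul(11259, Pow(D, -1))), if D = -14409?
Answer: Rational(-11675681, 5406577) ≈ -2.1595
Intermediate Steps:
Add(Mul(46540, Pow(-33770, -1)), Mul(11259, Pow(D, -1))) = Add(Mul(46540, Pow(-33770, -1)), Mul(11259, Pow(-14409, -1))) = Add(Mul(46540, Rational(-1, 33770)), Mul(11259, Rational(-1, 14409))) = Add(Rational(-4654, 3377), Rational(-1251, 1601)) = Rational(-11675681, 5406577)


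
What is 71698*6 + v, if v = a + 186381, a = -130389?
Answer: 486180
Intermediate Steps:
v = 55992 (v = -130389 + 186381 = 55992)
71698*6 + v = 71698*6 + 55992 = 430188 + 55992 = 486180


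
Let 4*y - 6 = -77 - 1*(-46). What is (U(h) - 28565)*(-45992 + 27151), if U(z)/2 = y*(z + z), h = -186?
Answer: 450582515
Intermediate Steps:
y = -25/4 (y = 3/2 + (-77 - 1*(-46))/4 = 3/2 + (-77 + 46)/4 = 3/2 + (1/4)*(-31) = 3/2 - 31/4 = -25/4 ≈ -6.2500)
U(z) = -25*z (U(z) = 2*(-25*(z + z)/4) = 2*(-25*z/2) = -25*z)
(U(h) - 28565)*(-45992 + 27151) = (-25*(-186) - 28565)*(-45992 + 27151) = (4650 - 28565)*(-18841) = -23915*(-18841) = 450582515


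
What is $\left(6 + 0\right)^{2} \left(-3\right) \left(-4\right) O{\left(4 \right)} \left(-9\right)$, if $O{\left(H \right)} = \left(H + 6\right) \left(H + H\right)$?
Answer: $-311040$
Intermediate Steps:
$O{\left(H \right)} = 2 H \left(6 + H\right)$ ($O{\left(H \right)} = \left(6 + H\right) 2 H = 2 H \left(6 + H\right)$)
$\left(6 + 0\right)^{2} \left(-3\right) \left(-4\right) O{\left(4 \right)} \left(-9\right) = \left(6 + 0\right)^{2} \left(-3\right) \left(-4\right) 2 \cdot 4 \left(6 + 4\right) \left(-9\right) = 6^{2} \cdot 12 \cdot 2 \cdot 4 \cdot 10 \left(-9\right) = 36 \cdot 12 \cdot 80 \left(-9\right) = 36 \cdot 960 \left(-9\right) = 34560 \left(-9\right) = -311040$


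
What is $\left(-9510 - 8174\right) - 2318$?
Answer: $-20002$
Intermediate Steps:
$\left(-9510 - 8174\right) - 2318 = -17684 - 2318 = -20002$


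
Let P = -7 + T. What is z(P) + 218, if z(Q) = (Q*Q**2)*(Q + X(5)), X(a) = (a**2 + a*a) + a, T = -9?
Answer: -159526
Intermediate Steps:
P = -16 (P = -7 - 9 = -16)
X(a) = a + 2*a**2 (X(a) = (a**2 + a**2) + a = 2*a**2 + a = a + 2*a**2)
z(Q) = Q**3*(55 + Q) (z(Q) = (Q*Q**2)*(Q + 5*(1 + 2*5)) = Q**3*(Q + 5*(1 + 10)) = Q**3*(Q + 5*11) = Q**3*(Q + 55) = Q**3*(55 + Q))
z(P) + 218 = (-16)**3*(55 - 16) + 218 = -4096*39 + 218 = -159744 + 218 = -159526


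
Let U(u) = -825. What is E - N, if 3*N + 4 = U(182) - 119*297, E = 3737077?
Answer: 11247403/3 ≈ 3.7491e+6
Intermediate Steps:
N = -36172/3 (N = -4/3 + (-825 - 119*297)/3 = -4/3 + (-825 - 1*35343)/3 = -4/3 + (-825 - 35343)/3 = -4/3 + (1/3)*(-36168) = -4/3 - 12056 = -36172/3 ≈ -12057.)
E - N = 3737077 - 1*(-36172/3) = 3737077 + 36172/3 = 11247403/3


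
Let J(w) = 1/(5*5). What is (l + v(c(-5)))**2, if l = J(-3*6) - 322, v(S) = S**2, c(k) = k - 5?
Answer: 30791401/625 ≈ 49266.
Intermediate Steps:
c(k) = -5 + k
J(w) = 1/25
l = -8049/25 (l = 1/25 - 322 = -8049/25 ≈ -321.96)
(l + v(c(-5)))**2 = (-8049/25 + (-5 - 5)**2)**2 = (-8049/25 + (-10)**2)**2 = (-8049/25 + 100)**2 = (-5549/25)**2 = 30791401/625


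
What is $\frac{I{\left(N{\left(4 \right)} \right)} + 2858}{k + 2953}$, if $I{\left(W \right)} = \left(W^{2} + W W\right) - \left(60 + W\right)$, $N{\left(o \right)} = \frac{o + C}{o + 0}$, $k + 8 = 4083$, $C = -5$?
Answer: $\frac{22387}{56224} \approx 0.39818$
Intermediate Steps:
$k = 4075$ ($k = -8 + 4083 = 4075$)
$N{\left(o \right)} = \frac{-5 + o}{o}$ ($N{\left(o \right)} = \frac{o - 5}{o + 0} = \frac{-5 + o}{o}$)
$I{\left(W \right)} = -60 - W + 2 W^{2}$ ($I{\left(W \right)} = \left(W^{2} + W^{2}\right) - \left(60 + W\right) = 2 W^{2} - \left(60 + W\right) = -60 - W + 2 W^{2}$)
$\frac{I{\left(N{\left(4 \right)} \right)} + 2858}{k + 2953} = \frac{\left(-60 - \frac{-5 + 4}{4} + 2 \left(\frac{-5 + 4}{4}\right)^{2}\right) + 2858}{4075 + 2953} = \frac{\left(-60 - \frac{1}{4} \left(-1\right) + 2 \left(\frac{1}{4} \left(-1\right)\right)^{2}\right) + 2858}{7028} = \left(\left(-60 - - \frac{1}{4} + 2 \left(- \frac{1}{4}\right)^{2}\right) + 2858\right) \frac{1}{7028} = \left(\left(-60 + \frac{1}{4} + 2 \cdot \frac{1}{16}\right) + 2858\right) \frac{1}{7028} = \left(\left(-60 + \frac{1}{4} + \frac{1}{8}\right) + 2858\right) \frac{1}{7028} = \left(- \frac{477}{8} + 2858\right) \frac{1}{7028} = \frac{22387}{8} \cdot \frac{1}{7028} = \frac{22387}{56224}$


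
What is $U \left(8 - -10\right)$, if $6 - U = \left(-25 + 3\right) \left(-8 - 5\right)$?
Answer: $-5040$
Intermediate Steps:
$U = -280$ ($U = 6 - \left(-25 + 3\right) \left(-8 - 5\right) = 6 - - 22 \left(-8 - 5\right) = 6 - \left(-22\right) \left(-13\right) = 6 - 286 = -280$)
$U \left(8 - -10\right) = - 280 \left(8 - -10\right) = - 280 \left(8 + 10\right) = \left(-280\right) 18 = -5040$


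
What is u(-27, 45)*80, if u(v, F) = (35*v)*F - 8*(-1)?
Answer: -3401360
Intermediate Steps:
u(v, F) = 8 + 35*F*v (u(v, F) = 35*F*v + 8 = 8 + 35*F*v)
u(-27, 45)*80 = (8 + 35*45*(-27))*80 = (8 - 42525)*80 = -42517*80 = -3401360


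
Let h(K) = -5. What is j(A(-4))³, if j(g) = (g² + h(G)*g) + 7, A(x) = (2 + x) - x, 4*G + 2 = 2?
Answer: 1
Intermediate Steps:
G = 0 (G = -½ + (¼)*2 = -½ + ½ = 0)
A(x) = 2
j(g) = 7 + g² - 5*g (j(g) = (g² - 5*g) + 7 = 7 + g² - 5*g)
j(A(-4))³ = (7 + 2² - 5*2)³ = (7 + 4 - 10)³ = 1³ = 1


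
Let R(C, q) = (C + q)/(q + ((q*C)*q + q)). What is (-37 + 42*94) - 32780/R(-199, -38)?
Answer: -9421094053/237 ≈ -3.9751e+7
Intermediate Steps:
R(C, q) = (C + q)/(2*q + C*q²) (R(C, q) = (C + q)/(q + ((C*q)*q + q)) = (C + q)/(q + (C*q² + q)) = (C + q)/(q + (q + C*q²)) = (C + q)/(2*q + C*q²))
(-37 + 42*94) - 32780/R(-199, -38) = (-37 + 42*94) - 32780/((-199 - 38)/((-38)*(2 - 199*(-38)))) = (-37 + 3948) - 32780/((-1/38*(-237)/(2 + 7562))) = 3911 - 32780/((-1/38*(-237)/7564)) = 3911 - 32780/((-1/38*1/7564*(-237))) = 3911 - 32780/237/287432 = 3911 - 32780*287432/237 = 3911 - 1*9422020960/237 = 3911 - 9422020960/237 = -9421094053/237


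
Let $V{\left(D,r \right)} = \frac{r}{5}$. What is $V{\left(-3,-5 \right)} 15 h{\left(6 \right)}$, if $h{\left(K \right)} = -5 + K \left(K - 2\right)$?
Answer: $-285$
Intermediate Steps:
$V{\left(D,r \right)} = \frac{r}{5}$ ($V{\left(D,r \right)} = r \frac{1}{5} = \frac{r}{5}$)
$h{\left(K \right)} = -5 + K \left(-2 + K\right)$
$V{\left(-3,-5 \right)} 15 h{\left(6 \right)} = \frac{1}{5} \left(-5\right) 15 \left(-5 + 6^{2} - 12\right) = \left(-1\right) 15 \left(-5 + 36 - 12\right) = \left(-15\right) 19 = -285$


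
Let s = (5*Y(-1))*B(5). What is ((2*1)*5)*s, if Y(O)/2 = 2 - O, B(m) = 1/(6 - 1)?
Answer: 60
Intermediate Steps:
B(m) = ⅕ (B(m) = 1/5 = ⅕)
Y(O) = 4 - 2*O (Y(O) = 2*(2 - O) = 4 - 2*O)
s = 6 (s = (5*(4 - 2*(-1)))*(⅕) = (5*(4 + 2))*(⅕) = (5*6)*(⅕) = 30*(⅕) = 6)
((2*1)*5)*s = ((2*1)*5)*6 = (2*5)*6 = 10*6 = 60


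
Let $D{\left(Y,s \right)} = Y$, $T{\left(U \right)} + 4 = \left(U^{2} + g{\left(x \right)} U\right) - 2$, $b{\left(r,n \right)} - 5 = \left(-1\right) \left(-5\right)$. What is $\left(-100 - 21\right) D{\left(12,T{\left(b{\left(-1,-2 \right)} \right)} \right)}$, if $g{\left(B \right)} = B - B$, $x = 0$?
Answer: $-1452$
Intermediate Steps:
$g{\left(B \right)} = 0$
$b{\left(r,n \right)} = 10$ ($b{\left(r,n \right)} = 5 - -5 = 5 + 5 = 10$)
$T{\left(U \right)} = -6 + U^{2}$ ($T{\left(U \right)} = -4 + \left(\left(U^{2} + 0 U\right) - 2\right) = -4 + \left(\left(U^{2} + 0\right) - 2\right) = -4 + \left(U^{2} - 2\right) = -4 + \left(-2 + U^{2}\right) = -6 + U^{2}$)
$\left(-100 - 21\right) D{\left(12,T{\left(b{\left(-1,-2 \right)} \right)} \right)} = \left(-100 - 21\right) 12 = \left(-121\right) 12 = -1452$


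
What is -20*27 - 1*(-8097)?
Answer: 7557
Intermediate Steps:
-20*27 - 1*(-8097) = -540 + 8097 = 7557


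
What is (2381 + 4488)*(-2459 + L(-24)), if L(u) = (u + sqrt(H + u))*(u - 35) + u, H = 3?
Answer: -7329223 - 405271*I*sqrt(21) ≈ -7.3292e+6 - 1.8572e+6*I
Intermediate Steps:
L(u) = u + (-35 + u)*(u + sqrt(3 + u)) (L(u) = (u + sqrt(3 + u))*(u - 35) + u = (u + sqrt(3 + u))*(-35 + u) + u = (-35 + u)*(u + sqrt(3 + u)) + u = u + (-35 + u)*(u + sqrt(3 + u)))
(2381 + 4488)*(-2459 + L(-24)) = (2381 + 4488)*(-2459 + ((-24)**2 - 35*sqrt(3 - 24) - 34*(-24) - 24*sqrt(3 - 24))) = 6869*(-2459 + (576 - 35*I*sqrt(21) + 816 - 24*I*sqrt(21))) = 6869*(-2459 + (1392 - 59*I*sqrt(21))) = 6869*(-1067 - 59*I*sqrt(21)) = -7329223 - 405271*I*sqrt(21)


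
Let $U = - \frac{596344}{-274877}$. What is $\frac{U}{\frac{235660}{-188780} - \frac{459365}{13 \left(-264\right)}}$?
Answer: $\frac{839928433344}{51336350950721} \approx 0.016361$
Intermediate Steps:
$U = \frac{596344}{274877}$ ($U = \left(-596344\right) \left(- \frac{1}{274877}\right) = \frac{596344}{274877} \approx 2.1695$)
$\frac{U}{\frac{235660}{-188780} - \frac{459365}{13 \left(-264\right)}} = \frac{596344}{274877 \left(\frac{235660}{-188780} - \frac{459365}{13 \left(-264\right)}\right)} = \frac{596344}{274877 \left(235660 \left(- \frac{1}{188780}\right) - \frac{459365}{-3432}\right)} = \frac{596344}{274877 \left(- \frac{11783}{9439} - - \frac{459365}{3432}\right)} = \frac{596344}{274877 \left(- \frac{11783}{9439} + \frac{459365}{3432}\right)} = \frac{596344}{274877 \cdot \frac{4295506979}{32394648}} = \frac{596344}{274877} \cdot \frac{32394648}{4295506979} = \frac{839928433344}{51336350950721}$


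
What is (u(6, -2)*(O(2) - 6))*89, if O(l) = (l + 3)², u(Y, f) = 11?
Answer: 18601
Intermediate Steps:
O(l) = (3 + l)²
(u(6, -2)*(O(2) - 6))*89 = (11*((3 + 2)² - 6))*89 = (11*(5² - 6))*89 = (11*(25 - 6))*89 = (11*19)*89 = 209*89 = 18601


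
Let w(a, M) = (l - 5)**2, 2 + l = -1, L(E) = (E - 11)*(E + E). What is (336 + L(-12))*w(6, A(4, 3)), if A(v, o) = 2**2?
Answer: 56832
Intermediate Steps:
L(E) = 2*E*(-11 + E) (L(E) = (-11 + E)*(2*E) = 2*E*(-11 + E))
l = -3 (l = -2 - 1 = -3)
A(v, o) = 4
w(a, M) = 64 (w(a, M) = (-3 - 5)**2 = (-8)**2 = 64)
(336 + L(-12))*w(6, A(4, 3)) = (336 + 2*(-12)*(-11 - 12))*64 = (336 + 2*(-12)*(-23))*64 = (336 + 552)*64 = 888*64 = 56832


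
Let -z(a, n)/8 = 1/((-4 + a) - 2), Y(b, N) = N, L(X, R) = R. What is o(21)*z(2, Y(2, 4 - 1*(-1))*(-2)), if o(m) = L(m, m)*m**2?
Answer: 18522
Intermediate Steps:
z(a, n) = -8/(-6 + a) (z(a, n) = -8/((-4 + a) - 2) = -8/(-6 + a))
o(m) = m**3 (o(m) = m*m**2 = m**3)
o(21)*z(2, Y(2, 4 - 1*(-1))*(-2)) = 21**3*(-8/(-6 + 2)) = 9261*(-8/(-4)) = 9261*(-8*(-1/4)) = 9261*2 = 18522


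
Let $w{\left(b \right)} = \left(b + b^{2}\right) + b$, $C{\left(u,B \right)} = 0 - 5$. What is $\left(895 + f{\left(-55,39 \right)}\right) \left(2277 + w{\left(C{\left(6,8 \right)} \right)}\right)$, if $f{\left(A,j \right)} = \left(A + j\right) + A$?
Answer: $1888608$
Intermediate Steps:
$f{\left(A,j \right)} = j + 2 A$
$C{\left(u,B \right)} = -5$
$w{\left(b \right)} = b^{2} + 2 b$
$\left(895 + f{\left(-55,39 \right)}\right) \left(2277 + w{\left(C{\left(6,8 \right)} \right)}\right) = \left(895 + \left(39 + 2 \left(-55\right)\right)\right) \left(2277 - 5 \left(2 - 5\right)\right) = \left(895 + \left(39 - 110\right)\right) \left(2277 - -15\right) = \left(895 - 71\right) \left(2277 + 15\right) = 824 \cdot 2292 = 1888608$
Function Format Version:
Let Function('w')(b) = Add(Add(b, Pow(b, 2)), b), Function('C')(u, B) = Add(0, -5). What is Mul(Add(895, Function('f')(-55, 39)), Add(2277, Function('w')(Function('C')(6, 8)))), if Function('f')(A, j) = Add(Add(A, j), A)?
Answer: 1888608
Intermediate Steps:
Function('f')(A, j) = Add(j, Mul(2, A))
Function('C')(u, B) = -5
Function('w')(b) = Add(Pow(b, 2), Mul(2, b))
Mul(Add(895, Function('f')(-55, 39)), Add(2277, Function('w')(Function('C')(6, 8)))) = Mul(Add(895, Add(39, Mul(2, -55))), Add(2277, Mul(-5, Add(2, -5)))) = Mul(Add(895, Add(39, -110)), Add(2277, Mul(-5, -3))) = Mul(Add(895, -71), Add(2277, 15)) = Mul(824, 2292) = 1888608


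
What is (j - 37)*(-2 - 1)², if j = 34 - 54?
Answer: -513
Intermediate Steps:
j = -20
(j - 37)*(-2 - 1)² = (-20 - 37)*(-2 - 1)² = -57*(-3)² = -57*9 = -513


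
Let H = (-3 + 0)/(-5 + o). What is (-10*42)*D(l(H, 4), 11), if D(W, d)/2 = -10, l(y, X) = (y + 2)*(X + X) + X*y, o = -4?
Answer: 8400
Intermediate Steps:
H = 1/3 (H = (-3 + 0)/(-5 - 4) = -3/(-9) = -3*(-1/9) = 1/3 ≈ 0.33333)
l(y, X) = X*y + 2*X*(2 + y) (l(y, X) = (2 + y)*(2*X) + X*y = 2*X*(2 + y) + X*y = X*y + 2*X*(2 + y))
D(W, d) = -20 (D(W, d) = 2*(-10) = -20)
(-10*42)*D(l(H, 4), 11) = -10*42*(-20) = -420*(-20) = 8400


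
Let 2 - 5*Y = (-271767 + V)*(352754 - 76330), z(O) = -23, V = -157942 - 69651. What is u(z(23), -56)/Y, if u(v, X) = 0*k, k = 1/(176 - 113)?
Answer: 0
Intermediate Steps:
V = -227593
Y = 138035088642/5 (Y = ⅖ - (-271767 - 227593)*(352754 - 76330)/5 = ⅖ - (-99872)*276424 = ⅖ - ⅕*(-138035088640) = ⅖ + 27607017728 = 138035088642/5 ≈ 2.7607e+10)
k = 1/63 ≈ 0.015873
u(v, X) = 0 (u(v, X) = 0*(1/63) = 0)
u(z(23), -56)/Y = 0/(138035088642/5) = 0*(5/138035088642) = 0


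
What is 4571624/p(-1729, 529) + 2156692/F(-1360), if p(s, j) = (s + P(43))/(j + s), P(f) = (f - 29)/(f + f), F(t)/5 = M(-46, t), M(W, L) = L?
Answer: 6683046252653/2106300 ≈ 3.1729e+6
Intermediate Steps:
F(t) = 5*t
P(f) = (-29 + f)/(2*f) (P(f) = (-29 + f)/((2*f)) = (-29 + f)*(1/(2*f)) = (-29 + f)/(2*f))
p(s, j) = (7/43 + s)/(j + s) (p(s, j) = (s + (1/2)*(-29 + 43)/43)/(j + s) = (s + (1/2)*(1/43)*14)/(j + s) = (s + 7/43)/(j + s) = (7/43 + s)/(j + s))
4571624/p(-1729, 529) + 2156692/F(-1360) = 4571624/(((7/43 - 1729)/(529 - 1729))) + 2156692/((5*(-1360))) = 4571624/((-74340/43/(-1200))) + 2156692/(-6800) = 4571624/((-1/1200*(-74340/43))) + 2156692*(-1/6800) = 4571624/(1239/860) - 539173/1700 = 4571624*(860/1239) - 539173/1700 = 3931596640/1239 - 539173/1700 = 6683046252653/2106300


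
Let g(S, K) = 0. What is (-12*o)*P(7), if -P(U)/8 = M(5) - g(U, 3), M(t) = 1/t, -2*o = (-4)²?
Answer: -768/5 ≈ -153.60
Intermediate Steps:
o = -8 (o = -½*(-4)² = -½*16 = -8)
M(t) = 1/t
P(U) = -8/5 (P(U) = -8*(1/5 - 1*0) = -8*(⅕ + 0) = -8*⅕ = -8/5)
(-12*o)*P(7) = -12*(-8)*(-8/5) = 96*(-8/5) = -768/5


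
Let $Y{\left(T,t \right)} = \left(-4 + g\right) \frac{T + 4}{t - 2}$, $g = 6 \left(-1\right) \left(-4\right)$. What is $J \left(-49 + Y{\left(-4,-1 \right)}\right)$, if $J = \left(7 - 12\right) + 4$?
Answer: $49$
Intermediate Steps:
$g = 24$ ($g = \left(-6\right) \left(-4\right) = 24$)
$Y{\left(T,t \right)} = \frac{20 \left(4 + T\right)}{-2 + t}$ ($Y{\left(T,t \right)} = \left(-4 + 24\right) \frac{T + 4}{t - 2} = 20 \frac{4 + T}{-2 + t} = \frac{20 \left(4 + T\right)}{-2 + t}$)
$J = -1$ ($J = -5 + 4 = -1$)
$J \left(-49 + Y{\left(-4,-1 \right)}\right) = - (-49 + \frac{20 \left(4 - 4\right)}{-2 - 1}) = - (-49 + 20 \frac{1}{-3} \cdot 0) = - (-49 + 20 \left(- \frac{1}{3}\right) 0) = - (-49 + 0) = \left(-1\right) \left(-49\right) = 49$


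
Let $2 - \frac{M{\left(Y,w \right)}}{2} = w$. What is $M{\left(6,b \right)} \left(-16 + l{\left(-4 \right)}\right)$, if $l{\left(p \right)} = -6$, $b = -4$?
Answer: $-264$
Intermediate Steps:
$M{\left(Y,w \right)} = 4 - 2 w$
$M{\left(6,b \right)} \left(-16 + l{\left(-4 \right)}\right) = \left(4 - -8\right) \left(-16 - 6\right) = \left(4 + 8\right) \left(-22\right) = 12 \left(-22\right) = -264$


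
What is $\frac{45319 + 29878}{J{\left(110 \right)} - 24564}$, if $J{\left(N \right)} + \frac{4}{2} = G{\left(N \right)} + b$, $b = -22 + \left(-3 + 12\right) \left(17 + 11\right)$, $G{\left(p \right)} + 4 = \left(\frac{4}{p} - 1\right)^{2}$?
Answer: $- \frac{227470925}{73625691} \approx -3.0896$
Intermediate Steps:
$G{\left(p \right)} = -4 + \left(-1 + \frac{4}{p}\right)^{2}$ ($G{\left(p \right)} = -4 + \left(\frac{4}{p} - 1\right)^{2} = -4 + \left(-1 + \frac{4}{p}\right)^{2}$)
$b = 230$ ($b = -22 + 9 \cdot 28 = -22 + 252 = 230$)
$J{\left(N \right)} = 224 + \frac{\left(-4 + N\right)^{2}}{N^{2}}$ ($J{\left(N \right)} = -2 + \left(\left(-4 + \frac{\left(-4 + N\right)^{2}}{N^{2}}\right) + 230\right) = -2 + \left(226 + \frac{\left(-4 + N\right)^{2}}{N^{2}}\right) = 224 + \frac{\left(-4 + N\right)^{2}}{N^{2}}$)
$\frac{45319 + 29878}{J{\left(110 \right)} - 24564} = \frac{45319 + 29878}{\left(224 + \frac{\left(-4 + 110\right)^{2}}{12100}\right) - 24564} = \frac{75197}{\left(224 + \frac{106^{2}}{12100}\right) - 24564} = \frac{75197}{\left(224 + \frac{1}{12100} \cdot 11236\right) - 24564} = \frac{75197}{\left(224 + \frac{2809}{3025}\right) - 24564} = \frac{75197}{\frac{680409}{3025} - 24564} = \frac{75197}{- \frac{73625691}{3025}} = 75197 \left(- \frac{3025}{73625691}\right) = - \frac{227470925}{73625691}$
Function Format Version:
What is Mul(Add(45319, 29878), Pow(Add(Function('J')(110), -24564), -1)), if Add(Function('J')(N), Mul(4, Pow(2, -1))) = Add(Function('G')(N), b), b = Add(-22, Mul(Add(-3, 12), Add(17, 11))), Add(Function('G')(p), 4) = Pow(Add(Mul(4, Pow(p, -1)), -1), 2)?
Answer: Rational(-227470925, 73625691) ≈ -3.0896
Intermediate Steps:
Function('G')(p) = Add(-4, Pow(Add(-1, Mul(4, Pow(p, -1))), 2)) (Function('G')(p) = Add(-4, Pow(Add(Mul(4, Pow(p, -1)), -1), 2)) = Add(-4, Pow(Add(-1, Mul(4, Pow(p, -1))), 2)))
b = 230 (b = Add(-22, Mul(9, 28)) = Add(-22, 252) = 230)
Function('J')(N) = Add(224, Mul(Pow(N, -2), Pow(Add(-4, N), 2))) (Function('J')(N) = Add(-2, Add(Add(-4, Mul(Pow(N, -2), Pow(Add(-4, N), 2))), 230)) = Add(-2, Add(226, Mul(Pow(N, -2), Pow(Add(-4, N), 2)))) = Add(224, Mul(Pow(N, -2), Pow(Add(-4, N), 2))))
Mul(Add(45319, 29878), Pow(Add(Function('J')(110), -24564), -1)) = Mul(Add(45319, 29878), Pow(Add(Add(224, Mul(Pow(110, -2), Pow(Add(-4, 110), 2))), -24564), -1)) = Mul(75197, Pow(Add(Add(224, Mul(Rational(1, 12100), Pow(106, 2))), -24564), -1)) = Mul(75197, Pow(Add(Add(224, Mul(Rational(1, 12100), 11236)), -24564), -1)) = Mul(75197, Pow(Add(Add(224, Rational(2809, 3025)), -24564), -1)) = Mul(75197, Pow(Add(Rational(680409, 3025), -24564), -1)) = Mul(75197, Pow(Rational(-73625691, 3025), -1)) = Mul(75197, Rational(-3025, 73625691)) = Rational(-227470925, 73625691)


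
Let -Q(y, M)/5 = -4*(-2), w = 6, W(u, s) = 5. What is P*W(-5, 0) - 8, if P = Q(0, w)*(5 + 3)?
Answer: -1608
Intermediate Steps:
Q(y, M) = -40 (Q(y, M) = -(-20)*(-2) = -5*8 = -40)
P = -320 (P = -40*(5 + 3) = -40*8 = -320)
P*W(-5, 0) - 8 = -320*5 - 8 = -1600 - 8 = -1608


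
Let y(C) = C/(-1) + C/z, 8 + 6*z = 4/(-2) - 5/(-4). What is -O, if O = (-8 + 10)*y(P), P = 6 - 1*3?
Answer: 354/35 ≈ 10.114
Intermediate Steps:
z = -35/24 (z = -4/3 + (4/(-2) - 5/(-4))/6 = -4/3 + (4*(-1/2) - 5*(-1/4))/6 = -4/3 + (-2 + 5/4)/6 = -4/3 + (1/6)*(-3/4) = -4/3 - 1/8 = -35/24 ≈ -1.4583)
P = 3 (P = 6 - 3 = 3)
y(C) = -59*C/35 (y(C) = C/(-1) + C/(-35/24) = C*(-1) + C*(-24/35) = -C - 24*C/35 = -59*C/35)
O = -354/35 (O = (-8 + 10)*(-59/35*3) = 2*(-177/35) = -354/35 ≈ -10.114)
-O = -1*(-354/35) = 354/35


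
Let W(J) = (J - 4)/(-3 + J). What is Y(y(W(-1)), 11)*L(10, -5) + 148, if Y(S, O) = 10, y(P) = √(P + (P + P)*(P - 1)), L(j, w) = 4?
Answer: 188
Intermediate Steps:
W(J) = (-4 + J)/(-3 + J)
y(P) = √(P + 2*P*(-1 + P)) (y(P) = √(P + (2*P)*(-1 + P)) = √(P + 2*P*(-1 + P)))
Y(y(W(-1)), 11)*L(10, -5) + 148 = 10*4 + 148 = 40 + 148 = 188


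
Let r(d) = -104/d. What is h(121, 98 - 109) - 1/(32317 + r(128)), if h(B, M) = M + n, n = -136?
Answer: -76007689/517059 ≈ -147.00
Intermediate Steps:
h(B, M) = -136 + M (h(B, M) = M - 136 = -136 + M)
h(121, 98 - 109) - 1/(32317 + r(128)) = (-136 + (98 - 109)) - 1/(32317 - 104/128) = (-136 - 11) - 1/(32317 - 104*1/128) = -147 - 1/(32317 - 13/16) = -147 - 1/517059/16 = -147 - 1*16/517059 = -147 - 16/517059 = -76007689/517059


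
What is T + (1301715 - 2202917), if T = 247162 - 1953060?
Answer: -2607100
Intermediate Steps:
T = -1705898
T + (1301715 - 2202917) = -1705898 + (1301715 - 2202917) = -1705898 - 901202 = -2607100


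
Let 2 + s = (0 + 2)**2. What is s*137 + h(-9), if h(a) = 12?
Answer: 286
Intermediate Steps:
s = 2 (s = -2 + (0 + 2)**2 = -2 + 2**2 = -2 + 4 = 2)
s*137 + h(-9) = 2*137 + 12 = 274 + 12 = 286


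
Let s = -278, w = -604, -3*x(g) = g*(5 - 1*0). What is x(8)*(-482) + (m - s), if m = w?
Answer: 18302/3 ≈ 6100.7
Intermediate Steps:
x(g) = -5*g/3 (x(g) = -g*(5 - 1*0)/3 = -g*(5 + 0)/3 = -g*5/3 = -5*g/3)
m = -604
x(8)*(-482) + (m - s) = -5/3*8*(-482) + (-604 - 1*(-278)) = -40/3*(-482) + (-604 + 278) = 19280/3 - 326 = 18302/3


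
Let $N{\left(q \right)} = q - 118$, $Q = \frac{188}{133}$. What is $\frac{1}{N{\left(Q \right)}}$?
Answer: $- \frac{133}{15506} \approx -0.0085773$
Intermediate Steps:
$Q = \frac{188}{133}$ ($Q = 188 \cdot \frac{1}{133} = \frac{188}{133} \approx 1.4135$)
$N{\left(q \right)} = -118 + q$
$\frac{1}{N{\left(Q \right)}} = \frac{1}{-118 + \frac{188}{133}} = \frac{1}{- \frac{15506}{133}} = - \frac{133}{15506}$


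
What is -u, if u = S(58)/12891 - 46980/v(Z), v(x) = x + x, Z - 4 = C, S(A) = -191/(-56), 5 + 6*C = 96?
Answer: 20348800055/16603608 ≈ 1225.6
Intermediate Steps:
C = 91/6 (C = -⅚ + (⅙)*96 = -⅚ + 16 = 91/6 ≈ 15.167)
S(A) = 191/56 (S(A) = -191*(-1/56) = 191/56)
Z = 115/6 (Z = 4 + 91/6 = 115/6 ≈ 19.167)
v(x) = 2*x
u = -20348800055/16603608 (u = (191/56)/12891 - 46980/(2*(115/6)) = (191/56)*(1/12891) - 46980/115/3 = 191/721896 - 46980*3/115 = 191/721896 - 28188/23 = -20348800055/16603608 ≈ -1225.6)
-u = -1*(-20348800055/16603608) = 20348800055/16603608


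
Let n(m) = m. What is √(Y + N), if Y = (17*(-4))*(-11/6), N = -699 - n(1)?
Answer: I*√5178/3 ≈ 23.986*I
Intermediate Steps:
N = -700 (N = -699 - 1*1 = -699 - 1 = -700)
Y = 374/3 (Y = -(-748)/6 = -68*(-11/6) = 374/3 ≈ 124.67)
√(Y + N) = √(374/3 - 700) = √(-1726/3) = I*√5178/3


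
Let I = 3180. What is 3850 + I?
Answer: 7030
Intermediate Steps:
3850 + I = 3850 + 3180 = 7030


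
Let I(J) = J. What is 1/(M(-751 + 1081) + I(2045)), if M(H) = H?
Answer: 1/2375 ≈ 0.00042105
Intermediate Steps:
1/(M(-751 + 1081) + I(2045)) = 1/((-751 + 1081) + 2045) = 1/(330 + 2045) = 1/2375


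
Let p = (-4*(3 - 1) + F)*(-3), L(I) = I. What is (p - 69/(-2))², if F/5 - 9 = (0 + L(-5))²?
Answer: 815409/4 ≈ 2.0385e+5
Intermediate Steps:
F = 170 (F = 45 + 5*(0 - 5)² = 45 + 5*(-5)² = 45 + 5*25 = 45 + 125 = 170)
p = -486 (p = (-4*(3 - 1) + 170)*(-3) = (-4*2 + 170)*(-3) = (-8 + 170)*(-3) = 162*(-3) = -486)
(p - 69/(-2))² = (-486 - 69/(-2))² = (-486 - 69*(-½))² = (-486 + 69/2)² = (-903/2)² = 815409/4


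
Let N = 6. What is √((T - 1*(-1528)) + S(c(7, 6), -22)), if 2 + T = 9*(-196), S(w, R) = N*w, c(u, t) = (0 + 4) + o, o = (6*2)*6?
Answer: √218 ≈ 14.765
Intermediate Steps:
o = 72 (o = 12*6 = 72)
c(u, t) = 76 (c(u, t) = (0 + 4) + 72 = 4 + 72 = 76)
S(w, R) = 6*w
T = -1766 (T = -2 + 9*(-196) = -2 - 1764 = -1766)
√((T - 1*(-1528)) + S(c(7, 6), -22)) = √((-1766 - 1*(-1528)) + 6*76) = √((-1766 + 1528) + 456) = √(-238 + 456) = √218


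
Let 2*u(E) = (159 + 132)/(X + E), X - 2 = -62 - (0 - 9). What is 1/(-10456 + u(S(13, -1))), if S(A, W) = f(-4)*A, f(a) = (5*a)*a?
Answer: -1978/20681677 ≈ -9.5640e-5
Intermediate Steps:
f(a) = 5*a**2
X = -51 (X = 2 + (-62 - (0 - 9)) = 2 + (-62 - 1*(-9)) = 2 + (-62 + 9) = 2 - 53 = -51)
S(A, W) = 80*A (S(A, W) = (5*(-4)**2)*A = (5*16)*A = 80*A)
u(E) = 291/(2*(-51 + E)) (u(E) = ((159 + 132)/(-51 + E))/2 = (291/(-51 + E))/2 = 291/(2*(-51 + E)))
1/(-10456 + u(S(13, -1))) = 1/(-10456 + 291/(2*(-51 + 80*13))) = 1/(-10456 + 291/(2*(-51 + 1040))) = 1/(-10456 + (291/2)/989) = 1/(-10456 + (291/2)*(1/989)) = 1/(-10456 + 291/1978) = 1/(-20681677/1978) = -1978/20681677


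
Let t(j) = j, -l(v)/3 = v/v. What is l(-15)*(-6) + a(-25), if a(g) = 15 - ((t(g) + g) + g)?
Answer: 108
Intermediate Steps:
l(v) = -3 (l(v) = -3*v/v = -3*1 = -3)
a(g) = 15 - 3*g (a(g) = 15 - ((g + g) + g) = 15 - (2*g + g) = 15 - 3*g)
l(-15)*(-6) + a(-25) = -3*(-6) + (15 - 3*(-25)) = 18 + (15 + 75) = 18 + 90 = 108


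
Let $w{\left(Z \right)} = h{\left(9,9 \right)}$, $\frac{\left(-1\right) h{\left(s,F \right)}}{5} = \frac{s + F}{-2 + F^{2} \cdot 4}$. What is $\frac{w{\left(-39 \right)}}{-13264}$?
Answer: $\frac{45}{2135504} \approx 2.1072 \cdot 10^{-5}$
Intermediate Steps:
$h{\left(s,F \right)} = - \frac{5 \left(F + s\right)}{-2 + 4 F^{2}}$ ($h{\left(s,F \right)} = - 5 \frac{s + F}{-2 + F^{2} \cdot 4} = - 5 \frac{F + s}{-2 + 4 F^{2}} = - \frac{5 \left(F + s\right)}{-2 + 4 F^{2}}$)
$w{\left(Z \right)} = - \frac{45}{161}$ ($w{\left(Z \right)} = \frac{5 \left(\left(-1\right) 9 - 9\right)}{2 \left(-1 + 2 \cdot 9^{2}\right)} = \frac{5 \left(-9 - 9\right)}{2 \left(-1 + 2 \cdot 81\right)} = \frac{5}{2} \frac{1}{-1 + 162} \left(-18\right) = \frac{5}{2} \cdot \frac{1}{161} \left(-18\right) = - \frac{45}{161}$)
$\frac{w{\left(-39 \right)}}{-13264} = - \frac{45}{161 \left(-13264\right)} = \left(- \frac{45}{161}\right) \left(- \frac{1}{13264}\right) = \frac{45}{2135504}$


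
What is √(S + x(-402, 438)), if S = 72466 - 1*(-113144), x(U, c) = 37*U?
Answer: 4*√10671 ≈ 413.20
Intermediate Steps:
S = 185610 (S = 72466 + 113144 = 185610)
√(S + x(-402, 438)) = √(185610 + 37*(-402)) = √(185610 - 14874) = √170736 = 4*√10671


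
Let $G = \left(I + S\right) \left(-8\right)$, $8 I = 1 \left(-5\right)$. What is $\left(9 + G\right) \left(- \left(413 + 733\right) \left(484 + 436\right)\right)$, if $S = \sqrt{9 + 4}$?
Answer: $-14760480 + 8434560 \sqrt{13} \approx 1.5651 \cdot 10^{7}$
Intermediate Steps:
$S = \sqrt{13} \approx 3.6056$
$I = - \frac{5}{8}$ ($I = \frac{1 \left(-5\right)}{8} = \frac{1}{8} \left(-5\right) = - \frac{5}{8} \approx -0.625$)
$G = 5 - 8 \sqrt{13}$ ($G = \left(- \frac{5}{8} + \sqrt{13}\right) \left(-8\right) = 5 - 8 \sqrt{13} \approx -23.844$)
$\left(9 + G\right) \left(- \left(413 + 733\right) \left(484 + 436\right)\right) = \left(9 + \left(5 - 8 \sqrt{13}\right)\right) \left(- \left(413 + 733\right) \left(484 + 436\right)\right) = \left(14 - 8 \sqrt{13}\right) \left(- 1146 \cdot 920\right) = \left(14 - 8 \sqrt{13}\right) \left(\left(-1\right) 1054320\right) = \left(14 - 8 \sqrt{13}\right) \left(-1054320\right) = -14760480 + 8434560 \sqrt{13}$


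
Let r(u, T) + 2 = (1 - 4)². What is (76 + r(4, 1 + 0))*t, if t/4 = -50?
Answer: -16600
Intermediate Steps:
t = -200 (t = 4*(-50) = -200)
r(u, T) = 7 (r(u, T) = -2 + (1 - 4)² = -2 + (-3)² = -2 + 9 = 7)
(76 + r(4, 1 + 0))*t = (76 + 7)*(-200) = 83*(-200) = -16600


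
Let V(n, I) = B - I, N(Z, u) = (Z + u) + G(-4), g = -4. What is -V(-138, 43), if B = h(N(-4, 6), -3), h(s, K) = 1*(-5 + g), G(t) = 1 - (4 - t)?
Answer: 52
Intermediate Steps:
G(t) = -3 + t (G(t) = 1 + (-4 + t) = -3 + t)
N(Z, u) = -7 + Z + u (N(Z, u) = (Z + u) + (-3 - 4) = (Z + u) - 7 = -7 + Z + u)
h(s, K) = -9 (h(s, K) = 1*(-5 - 4) = 1*(-9) = -9)
B = -9
V(n, I) = -9 - I
-V(-138, 43) = -(-9 - 1*43) = -(-9 - 43) = -1*(-52) = 52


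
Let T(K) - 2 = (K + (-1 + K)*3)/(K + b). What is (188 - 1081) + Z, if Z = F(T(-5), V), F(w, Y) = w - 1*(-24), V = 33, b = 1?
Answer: -3445/4 ≈ -861.25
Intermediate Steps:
T(K) = 2 + (-3 + 4*K)/(1 + K) (T(K) = 2 + (K + (-1 + K)*3)/(K + 1) = 2 + (K + (-3 + 3*K))/(1 + K) = 2 + (-3 + 4*K)/(1 + K))
F(w, Y) = 24 + w (F(w, Y) = w + 24 = 24 + w)
Z = 127/4 (Z = 24 + (-1 + 6*(-5))/(1 - 5) = 24 + (-1 - 30)/(-4) = 24 - ¼*(-31) = 24 + 31/4 = 127/4 ≈ 31.750)
(188 - 1081) + Z = (188 - 1081) + 127/4 = -893 + 127/4 = -3445/4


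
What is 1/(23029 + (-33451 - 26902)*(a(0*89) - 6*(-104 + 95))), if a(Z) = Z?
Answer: -1/3236033 ≈ -3.0902e-7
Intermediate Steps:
1/(23029 + (-33451 - 26902)*(a(0*89) - 6*(-104 + 95))) = 1/(23029 + (-33451 - 26902)*(0*89 - 6*(-104 + 95))) = 1/(23029 - 60353*(0 - 6*(-9))) = 1/(23029 - 60353*(0 + 54)) = 1/(23029 - 60353*54) = 1/(23029 - 3259062) = 1/(-3236033) = -1/3236033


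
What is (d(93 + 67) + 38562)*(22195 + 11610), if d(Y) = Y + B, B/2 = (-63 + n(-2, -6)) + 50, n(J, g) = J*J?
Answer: 1308388720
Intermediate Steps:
n(J, g) = J²
B = -18 (B = 2*((-63 + (-2)²) + 50) = 2*((-63 + 4) + 50) = 2*(-59 + 50) = 2*(-9) = -18)
d(Y) = -18 + Y (d(Y) = Y - 18 = -18 + Y)
(d(93 + 67) + 38562)*(22195 + 11610) = ((-18 + (93 + 67)) + 38562)*(22195 + 11610) = ((-18 + 160) + 38562)*33805 = (142 + 38562)*33805 = 38704*33805 = 1308388720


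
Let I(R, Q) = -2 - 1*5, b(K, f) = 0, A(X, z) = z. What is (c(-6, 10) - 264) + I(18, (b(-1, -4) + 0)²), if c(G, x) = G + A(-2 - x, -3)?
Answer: -280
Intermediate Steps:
c(G, x) = -3 + G (c(G, x) = G - 3 = -3 + G)
I(R, Q) = -7 (I(R, Q) = -2 - 5 = -7)
(c(-6, 10) - 264) + I(18, (b(-1, -4) + 0)²) = ((-3 - 6) - 264) - 7 = (-9 - 264) - 7 = -273 - 7 = -280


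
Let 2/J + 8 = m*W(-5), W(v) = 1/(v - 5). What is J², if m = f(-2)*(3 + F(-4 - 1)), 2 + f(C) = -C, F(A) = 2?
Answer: 1/16 ≈ 0.062500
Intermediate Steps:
f(C) = -2 - C
W(v) = 1/(-5 + v)
m = 0 (m = (-2 - 1*(-2))*(3 + 2) = (-2 + 2)*5 = 0*5 = 0)
J = -¼ (J = 2/(-8 + 0/(-5 - 5)) = 2/(-8 + 0/(-10)) = 2/(-8 + 0*(-⅒)) = 2/(-8 + 0) = 2/(-8) = 2*(-⅛) = -¼ ≈ -0.25000)
J² = (-¼)² = 1/16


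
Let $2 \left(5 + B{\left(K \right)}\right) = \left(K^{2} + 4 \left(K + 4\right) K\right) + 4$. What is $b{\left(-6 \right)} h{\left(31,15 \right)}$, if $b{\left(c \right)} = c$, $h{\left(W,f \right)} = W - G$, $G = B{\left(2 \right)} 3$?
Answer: $228$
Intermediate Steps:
$B{\left(K \right)} = -3 + \frac{K^{2}}{2} + \frac{K \left(16 + 4 K\right)}{2}$ ($B{\left(K \right)} = -5 + \frac{\left(K^{2} + 4 \left(K + 4\right) K\right) + 4}{2} = -5 + \frac{\left(K^{2} + 4 \left(4 + K\right) K\right) + 4}{2} = -5 + \frac{\left(K^{2} + \left(16 + 4 K\right) K\right) + 4}{2} = -5 + \frac{\left(K^{2} + K \left(16 + 4 K\right)\right) + 4}{2} = -5 + \frac{4 + K^{2} + K \left(16 + 4 K\right)}{2} = -5 + \left(2 + \frac{K^{2}}{2} + \frac{K \left(16 + 4 K\right)}{2}\right) = -3 + \frac{K^{2}}{2} + \frac{K \left(16 + 4 K\right)}{2}$)
$G = 69$ ($G = \left(-3 + 8 \cdot 2 + \frac{5 \cdot 2^{2}}{2}\right) 3 = \left(-3 + 16 + \frac{5}{2} \cdot 4\right) 3 = \left(-3 + 16 + 10\right) 3 = 23 \cdot 3 = 69$)
$h{\left(W,f \right)} = -69 + W$ ($h{\left(W,f \right)} = W - 69 = -69 + W$)
$b{\left(-6 \right)} h{\left(31,15 \right)} = - 6 \left(-69 + 31\right) = \left(-6\right) \left(-38\right) = 228$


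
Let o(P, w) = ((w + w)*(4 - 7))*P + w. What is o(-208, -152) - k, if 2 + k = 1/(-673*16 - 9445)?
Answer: -3837357197/20213 ≈ -1.8985e+5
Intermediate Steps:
k = -40427/20213 (k = -2 + 1/(-673*16 - 9445) = -2 + 1/(-10768 - 9445) = -2 + 1/(-20213) = -2 - 1/20213 = -40427/20213 ≈ -2.0000)
o(P, w) = w - 6*P*w (o(P, w) = ((2*w)*(-3))*P + w = (-6*w)*P + w = -6*P*w + w = w - 6*P*w)
o(-208, -152) - k = -152*(1 - 6*(-208)) - 1*(-40427/20213) = -152*(1 + 1248) + 40427/20213 = -152*1249 + 40427/20213 = -189848 + 40427/20213 = -3837357197/20213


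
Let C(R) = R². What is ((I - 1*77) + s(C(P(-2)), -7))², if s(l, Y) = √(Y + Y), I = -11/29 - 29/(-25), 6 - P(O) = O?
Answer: 3046198331/525625 - 110518*I*√14/725 ≈ 5795.4 - 570.37*I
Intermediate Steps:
P(O) = 6 - O
I = 566/725 (I = -11*1/29 - 29*(-1/25) = -11/29 + 29/25 = 566/725 ≈ 0.78069)
s(l, Y) = √2*√Y (s(l, Y) = √(2*Y) = √2*√Y)
((I - 1*77) + s(C(P(-2)), -7))² = ((566/725 - 1*77) + √2*√(-7))² = ((566/725 - 77) + √2*(I*√7))² = (-55259/725 + I*√14)²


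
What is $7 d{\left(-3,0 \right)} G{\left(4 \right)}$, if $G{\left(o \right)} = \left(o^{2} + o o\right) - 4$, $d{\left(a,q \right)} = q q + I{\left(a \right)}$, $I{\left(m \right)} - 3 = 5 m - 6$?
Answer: $-3528$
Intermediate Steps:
$I{\left(m \right)} = -3 + 5 m$ ($I{\left(m \right)} = 3 + \left(5 m - 6\right) = 3 + \left(-6 + 5 m\right) = -3 + 5 m$)
$d{\left(a,q \right)} = -3 + q^{2} + 5 a$ ($d{\left(a,q \right)} = q q + \left(-3 + 5 a\right) = q^{2} + \left(-3 + 5 a\right) = -3 + q^{2} + 5 a$)
$G{\left(o \right)} = -4 + 2 o^{2}$ ($G{\left(o \right)} = \left(o^{2} + o^{2}\right) - 4 = 2 o^{2} - 4 = -4 + 2 o^{2}$)
$7 d{\left(-3,0 \right)} G{\left(4 \right)} = 7 \left(-3 + 0^{2} + 5 \left(-3\right)\right) \left(-4 + 2 \cdot 4^{2}\right) = 7 \left(-3 + 0 - 15\right) \left(-4 + 2 \cdot 16\right) = 7 \left(-18\right) \left(-4 + 32\right) = \left(-126\right) 28 = -3528$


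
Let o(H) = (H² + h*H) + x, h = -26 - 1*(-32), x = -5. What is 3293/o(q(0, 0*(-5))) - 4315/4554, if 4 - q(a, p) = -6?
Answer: 14327497/705870 ≈ 20.298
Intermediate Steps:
h = 6 (h = -26 + 32 = 6)
q(a, p) = 10 (q(a, p) = 4 - 1*(-6) = 4 + 6 = 10)
o(H) = -5 + H² + 6*H (o(H) = (H² + 6*H) - 5 = -5 + H² + 6*H)
3293/o(q(0, 0*(-5))) - 4315/4554 = 3293/(-5 + 10² + 6*10) - 4315/4554 = 3293/(-5 + 100 + 60) - 4315*1/4554 = 3293/155 - 4315/4554 = 14327497/705870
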